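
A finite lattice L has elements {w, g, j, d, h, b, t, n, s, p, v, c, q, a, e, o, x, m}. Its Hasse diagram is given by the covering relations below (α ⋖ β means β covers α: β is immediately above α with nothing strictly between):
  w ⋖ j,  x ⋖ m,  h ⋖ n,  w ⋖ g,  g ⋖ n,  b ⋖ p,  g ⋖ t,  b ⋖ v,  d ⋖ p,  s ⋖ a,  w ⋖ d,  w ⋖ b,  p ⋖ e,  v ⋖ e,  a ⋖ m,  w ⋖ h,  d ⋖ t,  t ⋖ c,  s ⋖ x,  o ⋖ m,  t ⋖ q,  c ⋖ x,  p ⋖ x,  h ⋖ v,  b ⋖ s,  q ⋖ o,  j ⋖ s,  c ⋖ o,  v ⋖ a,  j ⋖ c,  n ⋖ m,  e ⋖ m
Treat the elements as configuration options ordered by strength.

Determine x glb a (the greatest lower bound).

s

Common lower bounds of {x, a}: b, j, s, w.
The greatest among these is s.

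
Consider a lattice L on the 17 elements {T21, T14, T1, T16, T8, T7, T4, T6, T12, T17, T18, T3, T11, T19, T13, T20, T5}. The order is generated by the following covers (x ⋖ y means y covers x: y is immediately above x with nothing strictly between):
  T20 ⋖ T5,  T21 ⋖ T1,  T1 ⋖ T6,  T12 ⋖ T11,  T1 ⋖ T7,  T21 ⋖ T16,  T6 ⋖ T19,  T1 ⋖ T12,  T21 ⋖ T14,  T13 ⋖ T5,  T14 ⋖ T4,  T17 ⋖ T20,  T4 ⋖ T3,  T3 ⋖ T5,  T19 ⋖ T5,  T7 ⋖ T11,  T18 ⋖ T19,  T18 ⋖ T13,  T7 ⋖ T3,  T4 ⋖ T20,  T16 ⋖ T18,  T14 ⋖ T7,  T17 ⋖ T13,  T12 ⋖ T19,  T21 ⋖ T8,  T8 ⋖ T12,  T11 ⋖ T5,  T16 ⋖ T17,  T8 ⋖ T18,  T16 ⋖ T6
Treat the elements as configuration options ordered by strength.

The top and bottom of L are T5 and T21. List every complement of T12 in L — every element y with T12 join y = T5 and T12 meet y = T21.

T17, T20, T4

Need y with T12 ∨ y = T5 and T12 ∧ y = T21.
Checking each element gives: T17, T20, T4.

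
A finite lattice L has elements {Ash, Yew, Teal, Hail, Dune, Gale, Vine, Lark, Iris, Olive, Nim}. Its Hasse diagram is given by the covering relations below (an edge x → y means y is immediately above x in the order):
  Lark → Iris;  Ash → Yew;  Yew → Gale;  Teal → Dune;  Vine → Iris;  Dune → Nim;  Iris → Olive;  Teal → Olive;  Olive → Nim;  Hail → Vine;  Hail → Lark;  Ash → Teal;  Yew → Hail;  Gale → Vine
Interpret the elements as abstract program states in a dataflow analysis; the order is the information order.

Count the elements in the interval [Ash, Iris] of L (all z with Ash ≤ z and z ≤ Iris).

The interval [Ash, Iris] = {Ash, Gale, Hail, Iris, Lark, Vine, Yew}, which has 7 elements.

7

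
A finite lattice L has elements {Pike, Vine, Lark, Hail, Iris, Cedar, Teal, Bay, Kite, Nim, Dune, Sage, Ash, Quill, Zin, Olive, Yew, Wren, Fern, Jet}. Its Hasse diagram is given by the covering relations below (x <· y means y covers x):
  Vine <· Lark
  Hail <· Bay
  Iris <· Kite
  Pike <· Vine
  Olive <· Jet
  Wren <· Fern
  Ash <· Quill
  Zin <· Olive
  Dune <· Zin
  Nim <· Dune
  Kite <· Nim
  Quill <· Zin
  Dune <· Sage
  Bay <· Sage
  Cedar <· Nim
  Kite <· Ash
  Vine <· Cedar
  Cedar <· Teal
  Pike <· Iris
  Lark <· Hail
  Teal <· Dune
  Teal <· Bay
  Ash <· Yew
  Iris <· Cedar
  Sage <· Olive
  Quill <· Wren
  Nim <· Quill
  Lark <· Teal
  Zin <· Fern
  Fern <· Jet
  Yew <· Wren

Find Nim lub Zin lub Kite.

Zin

Common upper bounds of {Nim, Zin, Kite}: Fern, Jet, Olive, Zin.
The least among these is Zin.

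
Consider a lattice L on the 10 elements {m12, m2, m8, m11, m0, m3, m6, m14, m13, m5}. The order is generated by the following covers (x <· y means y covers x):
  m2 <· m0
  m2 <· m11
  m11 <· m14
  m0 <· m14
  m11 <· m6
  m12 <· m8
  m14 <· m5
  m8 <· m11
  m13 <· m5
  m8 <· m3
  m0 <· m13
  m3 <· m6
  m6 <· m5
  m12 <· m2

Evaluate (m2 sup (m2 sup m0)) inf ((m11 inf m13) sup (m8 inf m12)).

m2

m2 ∨ m0 = m0
m2 ∨ m0 = m0
m11 ∧ m13 = m2
m8 ∧ m12 = m12
m2 ∨ m12 = m2
m0 ∧ m2 = m2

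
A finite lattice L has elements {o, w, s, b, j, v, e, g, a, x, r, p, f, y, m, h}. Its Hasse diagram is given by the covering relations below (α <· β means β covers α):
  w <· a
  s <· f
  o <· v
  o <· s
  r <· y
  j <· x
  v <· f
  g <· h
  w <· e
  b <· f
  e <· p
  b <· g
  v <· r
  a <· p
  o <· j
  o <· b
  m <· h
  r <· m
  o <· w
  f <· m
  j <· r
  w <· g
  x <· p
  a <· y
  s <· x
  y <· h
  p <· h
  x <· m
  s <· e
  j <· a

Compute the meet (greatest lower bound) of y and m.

Common lower bounds of {y, m}: j, o, r, v.
The greatest among these is r.

r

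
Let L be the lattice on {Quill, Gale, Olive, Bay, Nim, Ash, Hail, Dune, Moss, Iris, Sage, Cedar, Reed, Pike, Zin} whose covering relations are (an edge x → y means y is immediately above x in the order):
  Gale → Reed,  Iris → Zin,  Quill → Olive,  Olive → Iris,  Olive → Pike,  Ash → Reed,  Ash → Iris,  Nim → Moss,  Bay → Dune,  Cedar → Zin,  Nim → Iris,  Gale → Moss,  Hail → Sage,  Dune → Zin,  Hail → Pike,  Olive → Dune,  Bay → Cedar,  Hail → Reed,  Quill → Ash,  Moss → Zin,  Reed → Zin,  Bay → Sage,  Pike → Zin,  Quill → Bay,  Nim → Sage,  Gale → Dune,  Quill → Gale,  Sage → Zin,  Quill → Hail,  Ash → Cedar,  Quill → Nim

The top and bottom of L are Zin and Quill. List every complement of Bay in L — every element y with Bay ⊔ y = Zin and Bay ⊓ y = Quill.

Iris, Moss, Pike, Reed

Need y with Bay ∨ y = Zin and Bay ∧ y = Quill.
Checking each element gives: Iris, Moss, Pike, Reed.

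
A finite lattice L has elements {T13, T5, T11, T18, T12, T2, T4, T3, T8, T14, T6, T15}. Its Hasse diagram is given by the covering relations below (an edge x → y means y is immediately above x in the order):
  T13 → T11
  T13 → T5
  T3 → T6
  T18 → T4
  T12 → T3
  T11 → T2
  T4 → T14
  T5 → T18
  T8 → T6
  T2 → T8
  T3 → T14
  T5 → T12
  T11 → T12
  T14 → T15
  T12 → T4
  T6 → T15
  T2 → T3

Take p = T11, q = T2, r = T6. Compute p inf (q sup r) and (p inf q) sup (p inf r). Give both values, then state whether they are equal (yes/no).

q sup r = T6, so p inf (q sup r) = T11 inf T6 = T11.
p inf q = T11 and p inf r = T11, so (p inf q) sup (p inf r) = T11 sup T11 = T11.
Equal: yes.

T11; T11; yes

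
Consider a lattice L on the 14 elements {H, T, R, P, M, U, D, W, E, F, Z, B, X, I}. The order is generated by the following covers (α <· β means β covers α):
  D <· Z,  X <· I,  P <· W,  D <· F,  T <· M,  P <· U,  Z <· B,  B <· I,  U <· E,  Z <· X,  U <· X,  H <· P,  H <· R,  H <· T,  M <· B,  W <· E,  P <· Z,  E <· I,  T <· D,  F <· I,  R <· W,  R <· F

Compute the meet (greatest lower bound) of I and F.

Common lower bounds of {I, F}: D, F, H, R, T.
The greatest among these is F.

F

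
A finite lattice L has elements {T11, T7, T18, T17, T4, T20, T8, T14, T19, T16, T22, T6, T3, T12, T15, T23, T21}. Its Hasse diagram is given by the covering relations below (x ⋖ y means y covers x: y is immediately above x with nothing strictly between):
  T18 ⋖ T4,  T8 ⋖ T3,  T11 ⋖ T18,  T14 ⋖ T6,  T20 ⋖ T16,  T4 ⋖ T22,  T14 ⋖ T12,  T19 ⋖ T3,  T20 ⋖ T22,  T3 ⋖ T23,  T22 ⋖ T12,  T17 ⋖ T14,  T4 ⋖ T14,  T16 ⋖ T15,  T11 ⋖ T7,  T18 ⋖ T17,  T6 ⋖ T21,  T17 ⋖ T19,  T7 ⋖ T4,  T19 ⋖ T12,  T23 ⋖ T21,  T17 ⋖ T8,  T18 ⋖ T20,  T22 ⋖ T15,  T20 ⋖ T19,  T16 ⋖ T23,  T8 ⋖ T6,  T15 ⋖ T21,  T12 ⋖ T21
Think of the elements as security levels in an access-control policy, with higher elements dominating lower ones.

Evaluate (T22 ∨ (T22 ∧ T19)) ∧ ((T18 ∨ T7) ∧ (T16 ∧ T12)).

T22 ∧ T19 = T20
T22 ∨ T20 = T22
T18 ∨ T7 = T4
T16 ∧ T12 = T20
T4 ∧ T20 = T18
T22 ∧ T18 = T18

T18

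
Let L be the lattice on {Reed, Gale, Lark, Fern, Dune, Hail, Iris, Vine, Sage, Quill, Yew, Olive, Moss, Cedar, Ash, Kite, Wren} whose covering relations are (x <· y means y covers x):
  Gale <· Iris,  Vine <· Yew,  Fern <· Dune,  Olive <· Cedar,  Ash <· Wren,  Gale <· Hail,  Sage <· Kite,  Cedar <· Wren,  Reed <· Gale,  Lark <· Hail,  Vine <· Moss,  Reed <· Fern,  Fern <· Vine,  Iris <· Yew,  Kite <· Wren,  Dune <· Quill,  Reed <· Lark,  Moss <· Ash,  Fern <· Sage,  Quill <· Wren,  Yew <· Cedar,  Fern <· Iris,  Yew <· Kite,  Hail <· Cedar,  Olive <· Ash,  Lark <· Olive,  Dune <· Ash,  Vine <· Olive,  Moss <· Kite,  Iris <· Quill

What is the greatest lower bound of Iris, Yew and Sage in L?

Common lower bounds of {Iris, Yew, Sage}: Fern, Reed.
The greatest among these is Fern.

Fern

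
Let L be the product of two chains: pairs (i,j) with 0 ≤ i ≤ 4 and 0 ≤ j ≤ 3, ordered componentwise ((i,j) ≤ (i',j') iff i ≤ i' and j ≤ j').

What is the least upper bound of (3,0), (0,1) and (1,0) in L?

(3,1)

In a product of chains, the join is componentwise max, giving (3,1).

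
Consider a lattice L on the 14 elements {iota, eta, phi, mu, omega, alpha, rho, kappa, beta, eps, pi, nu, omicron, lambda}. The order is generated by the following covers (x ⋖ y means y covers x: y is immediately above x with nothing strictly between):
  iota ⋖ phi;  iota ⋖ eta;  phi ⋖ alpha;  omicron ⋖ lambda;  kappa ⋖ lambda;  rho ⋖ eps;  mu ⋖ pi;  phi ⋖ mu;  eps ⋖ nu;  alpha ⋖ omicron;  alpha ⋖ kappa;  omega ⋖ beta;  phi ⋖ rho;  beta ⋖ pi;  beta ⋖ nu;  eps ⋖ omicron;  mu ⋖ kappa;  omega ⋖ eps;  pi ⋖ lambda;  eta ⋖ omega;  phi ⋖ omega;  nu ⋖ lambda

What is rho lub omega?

eps

Common upper bounds of {rho, omega}: eps, lambda, nu, omicron.
The least among these is eps.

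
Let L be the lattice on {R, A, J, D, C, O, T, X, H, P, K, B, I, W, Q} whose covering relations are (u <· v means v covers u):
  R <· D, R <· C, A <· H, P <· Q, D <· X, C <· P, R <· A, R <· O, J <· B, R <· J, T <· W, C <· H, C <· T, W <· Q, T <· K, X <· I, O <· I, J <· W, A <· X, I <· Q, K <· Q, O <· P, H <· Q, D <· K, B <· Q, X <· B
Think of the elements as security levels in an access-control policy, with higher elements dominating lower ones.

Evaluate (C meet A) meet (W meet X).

C ∧ A = R
W ∧ X = R
R ∧ R = R

R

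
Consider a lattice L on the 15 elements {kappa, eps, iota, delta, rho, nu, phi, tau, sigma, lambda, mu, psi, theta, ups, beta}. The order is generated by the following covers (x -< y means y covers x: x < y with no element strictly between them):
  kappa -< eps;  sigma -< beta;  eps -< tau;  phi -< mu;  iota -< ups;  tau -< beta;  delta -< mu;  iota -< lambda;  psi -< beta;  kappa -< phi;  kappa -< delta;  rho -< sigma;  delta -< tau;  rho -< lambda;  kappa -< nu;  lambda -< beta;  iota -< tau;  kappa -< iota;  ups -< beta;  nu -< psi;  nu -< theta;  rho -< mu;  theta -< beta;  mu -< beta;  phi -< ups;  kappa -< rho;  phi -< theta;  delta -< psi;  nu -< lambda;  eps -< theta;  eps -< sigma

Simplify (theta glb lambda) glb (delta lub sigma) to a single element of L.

nu

theta ∧ lambda = nu
delta ∨ sigma = beta
nu ∧ beta = nu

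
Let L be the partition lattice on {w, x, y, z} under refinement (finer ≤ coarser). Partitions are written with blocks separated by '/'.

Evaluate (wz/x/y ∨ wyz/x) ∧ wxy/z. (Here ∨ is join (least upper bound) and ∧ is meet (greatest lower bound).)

wz/x/y ∨ wyz/x = wyz/x
wyz/x ∧ wxy/z = wy/x/z

wy/x/z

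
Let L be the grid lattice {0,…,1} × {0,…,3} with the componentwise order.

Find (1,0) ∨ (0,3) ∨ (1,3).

In a product of chains, the join is componentwise max, giving (1,3).

(1,3)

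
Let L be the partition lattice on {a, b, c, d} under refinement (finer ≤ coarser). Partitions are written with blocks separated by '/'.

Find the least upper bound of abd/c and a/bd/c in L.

abd/c

Common upper bounds of {abd/c, a/bd/c}: abcd, abd/c.
The least among these is abd/c.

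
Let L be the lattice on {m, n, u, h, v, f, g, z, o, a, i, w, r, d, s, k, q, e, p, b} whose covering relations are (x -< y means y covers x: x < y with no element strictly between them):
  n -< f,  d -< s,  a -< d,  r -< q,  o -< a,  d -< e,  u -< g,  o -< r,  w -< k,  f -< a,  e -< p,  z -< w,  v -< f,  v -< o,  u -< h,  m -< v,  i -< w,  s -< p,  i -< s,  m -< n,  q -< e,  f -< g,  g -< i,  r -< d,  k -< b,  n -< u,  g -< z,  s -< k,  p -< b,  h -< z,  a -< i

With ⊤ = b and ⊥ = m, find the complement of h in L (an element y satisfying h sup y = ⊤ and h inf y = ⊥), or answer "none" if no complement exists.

q

Need y with h ∨ y = b and h ∧ y = m.
Checking each element gives: q.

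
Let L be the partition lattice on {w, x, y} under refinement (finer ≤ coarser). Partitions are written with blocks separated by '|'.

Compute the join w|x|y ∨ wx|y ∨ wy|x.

The join of w|x|y, wx|y, wy|x merges any blocks that overlap across the partitions, giving wxy.

wxy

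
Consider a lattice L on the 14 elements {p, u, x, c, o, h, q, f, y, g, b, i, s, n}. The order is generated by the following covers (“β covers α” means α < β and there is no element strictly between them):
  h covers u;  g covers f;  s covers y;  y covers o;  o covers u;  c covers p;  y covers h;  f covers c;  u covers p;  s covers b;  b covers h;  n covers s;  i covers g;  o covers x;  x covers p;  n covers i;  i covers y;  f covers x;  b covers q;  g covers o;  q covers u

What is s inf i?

y

Common lower bounds of {s, i}: h, o, p, u, x, y.
The greatest among these is y.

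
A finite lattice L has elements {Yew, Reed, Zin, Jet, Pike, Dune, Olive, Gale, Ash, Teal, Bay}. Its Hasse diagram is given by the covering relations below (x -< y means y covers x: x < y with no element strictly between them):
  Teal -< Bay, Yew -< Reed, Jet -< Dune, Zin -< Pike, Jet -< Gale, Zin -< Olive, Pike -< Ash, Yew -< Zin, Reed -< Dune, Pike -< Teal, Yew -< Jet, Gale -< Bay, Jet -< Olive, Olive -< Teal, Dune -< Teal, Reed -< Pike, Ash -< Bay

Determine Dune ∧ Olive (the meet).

Common lower bounds of {Dune, Olive}: Jet, Yew.
The greatest among these is Jet.

Jet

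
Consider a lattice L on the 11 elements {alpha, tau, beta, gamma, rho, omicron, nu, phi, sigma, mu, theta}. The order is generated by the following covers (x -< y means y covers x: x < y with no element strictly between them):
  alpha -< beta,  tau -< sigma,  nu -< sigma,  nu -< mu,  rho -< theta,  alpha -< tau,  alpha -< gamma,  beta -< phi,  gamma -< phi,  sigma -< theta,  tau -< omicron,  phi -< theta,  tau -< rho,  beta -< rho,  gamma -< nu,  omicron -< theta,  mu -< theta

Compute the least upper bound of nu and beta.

theta

Common upper bounds of {nu, beta}: theta.
The least among these is theta.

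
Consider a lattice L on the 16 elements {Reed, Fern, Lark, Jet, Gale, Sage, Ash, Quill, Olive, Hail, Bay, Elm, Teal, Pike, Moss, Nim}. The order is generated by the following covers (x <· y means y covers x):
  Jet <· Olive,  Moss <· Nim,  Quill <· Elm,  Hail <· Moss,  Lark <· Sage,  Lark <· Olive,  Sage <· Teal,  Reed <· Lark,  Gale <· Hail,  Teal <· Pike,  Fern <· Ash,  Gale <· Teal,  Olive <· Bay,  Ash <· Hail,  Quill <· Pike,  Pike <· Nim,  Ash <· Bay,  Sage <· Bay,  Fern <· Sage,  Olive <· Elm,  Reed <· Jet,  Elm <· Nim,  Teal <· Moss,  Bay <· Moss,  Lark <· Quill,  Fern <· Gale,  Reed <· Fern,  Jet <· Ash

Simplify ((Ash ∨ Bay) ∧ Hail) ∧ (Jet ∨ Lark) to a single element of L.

Ash ∨ Bay = Bay
Bay ∧ Hail = Ash
Jet ∨ Lark = Olive
Ash ∧ Olive = Jet

Jet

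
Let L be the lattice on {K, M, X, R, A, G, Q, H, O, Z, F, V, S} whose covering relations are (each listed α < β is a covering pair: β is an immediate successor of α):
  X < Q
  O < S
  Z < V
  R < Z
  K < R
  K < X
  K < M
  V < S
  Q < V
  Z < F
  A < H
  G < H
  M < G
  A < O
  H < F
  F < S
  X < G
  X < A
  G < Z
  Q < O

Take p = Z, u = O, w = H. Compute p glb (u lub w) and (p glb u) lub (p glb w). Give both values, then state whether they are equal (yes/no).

Z; G; no

u lub w = S, so p glb (u lub w) = Z glb S = Z.
p glb u = X and p glb w = G, so (p glb u) lub (p glb w) = X lub G = G.
Equal: no.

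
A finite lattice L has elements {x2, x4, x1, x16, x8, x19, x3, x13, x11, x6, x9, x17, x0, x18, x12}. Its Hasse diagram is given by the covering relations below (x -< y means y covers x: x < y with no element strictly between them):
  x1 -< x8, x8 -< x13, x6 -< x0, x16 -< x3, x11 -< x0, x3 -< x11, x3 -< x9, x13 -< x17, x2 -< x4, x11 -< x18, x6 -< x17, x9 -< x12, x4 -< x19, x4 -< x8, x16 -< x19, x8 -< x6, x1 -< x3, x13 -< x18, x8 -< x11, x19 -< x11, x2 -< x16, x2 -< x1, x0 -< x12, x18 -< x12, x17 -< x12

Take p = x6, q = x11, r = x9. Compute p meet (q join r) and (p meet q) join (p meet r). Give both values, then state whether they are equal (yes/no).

x6; x8; no

q join r = x12, so p meet (q join r) = x6 meet x12 = x6.
p meet q = x8 and p meet r = x1, so (p meet q) join (p meet r) = x8 join x1 = x8.
Equal: no.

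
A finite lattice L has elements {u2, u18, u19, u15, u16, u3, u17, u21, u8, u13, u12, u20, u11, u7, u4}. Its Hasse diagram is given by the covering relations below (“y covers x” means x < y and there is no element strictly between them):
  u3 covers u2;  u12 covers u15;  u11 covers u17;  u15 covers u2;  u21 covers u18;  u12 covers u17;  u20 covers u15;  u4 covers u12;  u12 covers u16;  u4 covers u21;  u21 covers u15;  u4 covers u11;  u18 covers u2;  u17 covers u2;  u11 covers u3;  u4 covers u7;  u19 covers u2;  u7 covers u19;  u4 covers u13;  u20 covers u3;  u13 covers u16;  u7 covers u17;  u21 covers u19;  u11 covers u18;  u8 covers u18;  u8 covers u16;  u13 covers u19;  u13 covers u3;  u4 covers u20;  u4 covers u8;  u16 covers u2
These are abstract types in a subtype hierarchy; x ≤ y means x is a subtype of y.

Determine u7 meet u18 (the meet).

u2

Common lower bounds of {u7, u18}: u2.
The greatest among these is u2.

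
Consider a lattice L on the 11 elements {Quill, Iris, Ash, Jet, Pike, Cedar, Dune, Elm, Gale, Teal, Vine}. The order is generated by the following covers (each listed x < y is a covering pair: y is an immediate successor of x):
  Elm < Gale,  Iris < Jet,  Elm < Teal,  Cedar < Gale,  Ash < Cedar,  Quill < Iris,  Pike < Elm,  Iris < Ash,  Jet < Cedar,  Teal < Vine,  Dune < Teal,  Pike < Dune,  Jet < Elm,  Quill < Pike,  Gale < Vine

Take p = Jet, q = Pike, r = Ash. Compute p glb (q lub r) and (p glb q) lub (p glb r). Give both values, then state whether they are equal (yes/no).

Jet; Iris; no

q lub r = Gale, so p glb (q lub r) = Jet glb Gale = Jet.
p glb q = Quill and p glb r = Iris, so (p glb q) lub (p glb r) = Quill lub Iris = Iris.
Equal: no.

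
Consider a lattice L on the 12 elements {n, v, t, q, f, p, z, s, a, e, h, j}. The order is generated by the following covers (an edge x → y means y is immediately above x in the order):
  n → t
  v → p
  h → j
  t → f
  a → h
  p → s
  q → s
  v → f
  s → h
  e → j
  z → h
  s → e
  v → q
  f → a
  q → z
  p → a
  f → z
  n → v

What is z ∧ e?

q

Common lower bounds of {z, e}: n, q, v.
The greatest among these is q.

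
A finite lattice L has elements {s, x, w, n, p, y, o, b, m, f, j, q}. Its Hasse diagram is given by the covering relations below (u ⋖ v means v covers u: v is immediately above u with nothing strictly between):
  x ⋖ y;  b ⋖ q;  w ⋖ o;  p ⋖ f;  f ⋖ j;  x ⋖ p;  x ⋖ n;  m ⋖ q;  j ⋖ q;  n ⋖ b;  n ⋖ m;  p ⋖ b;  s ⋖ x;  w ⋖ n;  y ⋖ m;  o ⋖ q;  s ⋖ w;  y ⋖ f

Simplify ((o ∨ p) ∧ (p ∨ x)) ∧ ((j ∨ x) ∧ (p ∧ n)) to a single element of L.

x

o ∨ p = q
p ∨ x = p
q ∧ p = p
j ∨ x = j
p ∧ n = x
j ∧ x = x
p ∧ x = x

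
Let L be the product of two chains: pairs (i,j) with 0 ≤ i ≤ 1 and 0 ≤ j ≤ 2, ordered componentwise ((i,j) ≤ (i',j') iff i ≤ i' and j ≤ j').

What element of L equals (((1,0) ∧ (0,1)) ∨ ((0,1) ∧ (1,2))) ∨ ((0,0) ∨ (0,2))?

(0,2)

(1,0) ∧ (0,1) = (0,0)
(0,1) ∧ (1,2) = (0,1)
(0,0) ∨ (0,1) = (0,1)
(0,0) ∨ (0,2) = (0,2)
(0,1) ∨ (0,2) = (0,2)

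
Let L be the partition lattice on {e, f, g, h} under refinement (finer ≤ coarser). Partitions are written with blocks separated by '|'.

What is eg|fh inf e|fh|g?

The meet (common refinement) of eg|fh and e|fh|g intersects blocks pairwise, giving e|fh|g.

e|fh|g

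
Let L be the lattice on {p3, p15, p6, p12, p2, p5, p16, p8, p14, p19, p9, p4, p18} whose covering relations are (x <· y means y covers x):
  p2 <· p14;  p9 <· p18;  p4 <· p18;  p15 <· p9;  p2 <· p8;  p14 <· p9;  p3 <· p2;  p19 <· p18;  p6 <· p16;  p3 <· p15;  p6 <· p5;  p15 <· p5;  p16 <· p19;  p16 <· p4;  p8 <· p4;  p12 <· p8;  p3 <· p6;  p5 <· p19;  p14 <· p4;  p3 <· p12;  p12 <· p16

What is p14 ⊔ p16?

Common upper bounds of {p14, p16}: p18, p4.
The least among these is p4.

p4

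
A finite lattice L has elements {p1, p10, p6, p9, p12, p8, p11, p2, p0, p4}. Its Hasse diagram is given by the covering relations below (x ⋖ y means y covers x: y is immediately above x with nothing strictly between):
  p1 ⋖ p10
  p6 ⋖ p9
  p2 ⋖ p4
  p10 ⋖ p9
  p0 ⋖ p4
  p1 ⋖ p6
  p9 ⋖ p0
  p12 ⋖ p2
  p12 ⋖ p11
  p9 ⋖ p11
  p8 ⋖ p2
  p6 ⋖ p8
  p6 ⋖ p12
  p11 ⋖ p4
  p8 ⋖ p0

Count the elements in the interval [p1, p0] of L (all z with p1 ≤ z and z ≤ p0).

The interval [p1, p0] = {p0, p1, p10, p6, p8, p9}, which has 6 elements.

6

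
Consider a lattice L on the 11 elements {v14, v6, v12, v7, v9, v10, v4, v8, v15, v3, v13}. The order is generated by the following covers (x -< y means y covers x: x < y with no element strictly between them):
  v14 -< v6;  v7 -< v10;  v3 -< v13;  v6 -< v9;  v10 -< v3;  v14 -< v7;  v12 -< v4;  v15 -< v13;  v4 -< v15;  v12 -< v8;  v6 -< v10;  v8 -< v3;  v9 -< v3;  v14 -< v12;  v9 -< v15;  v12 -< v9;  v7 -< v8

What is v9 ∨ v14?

Common upper bounds of {v9, v14}: v13, v15, v3, v9.
The least among these is v9.

v9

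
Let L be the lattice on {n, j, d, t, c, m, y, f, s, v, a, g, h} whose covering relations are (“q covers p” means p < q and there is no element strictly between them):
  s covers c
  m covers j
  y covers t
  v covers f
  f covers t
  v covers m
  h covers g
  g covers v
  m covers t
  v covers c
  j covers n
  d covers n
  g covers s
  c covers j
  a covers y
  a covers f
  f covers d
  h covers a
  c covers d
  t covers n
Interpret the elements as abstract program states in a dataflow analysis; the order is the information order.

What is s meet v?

c

Common lower bounds of {s, v}: c, d, j, n.
The greatest among these is c.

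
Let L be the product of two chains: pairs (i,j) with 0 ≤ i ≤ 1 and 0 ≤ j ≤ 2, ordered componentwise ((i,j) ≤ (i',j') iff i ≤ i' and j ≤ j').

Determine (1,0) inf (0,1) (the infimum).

(0,0)

In a product of chains, the meet is componentwise min, giving (0,0).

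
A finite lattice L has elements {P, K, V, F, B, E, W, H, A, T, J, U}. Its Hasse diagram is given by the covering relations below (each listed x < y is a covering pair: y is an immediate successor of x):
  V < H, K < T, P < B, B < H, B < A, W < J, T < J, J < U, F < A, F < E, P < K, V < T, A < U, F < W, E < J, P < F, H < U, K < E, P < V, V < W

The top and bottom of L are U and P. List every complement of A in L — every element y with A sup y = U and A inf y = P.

Need y with A ∨ y = U and A ∧ y = P.
Checking each element gives: K, T, V.

K, T, V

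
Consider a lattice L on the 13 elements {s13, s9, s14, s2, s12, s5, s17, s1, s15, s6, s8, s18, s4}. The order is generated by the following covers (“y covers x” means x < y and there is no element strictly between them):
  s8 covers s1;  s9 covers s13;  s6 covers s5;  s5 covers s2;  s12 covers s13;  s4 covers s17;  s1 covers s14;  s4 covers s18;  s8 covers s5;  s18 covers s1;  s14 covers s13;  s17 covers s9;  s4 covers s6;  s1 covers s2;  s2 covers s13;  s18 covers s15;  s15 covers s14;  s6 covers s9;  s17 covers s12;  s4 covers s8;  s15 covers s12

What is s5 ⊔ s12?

s4

Common upper bounds of {s5, s12}: s4.
The least among these is s4.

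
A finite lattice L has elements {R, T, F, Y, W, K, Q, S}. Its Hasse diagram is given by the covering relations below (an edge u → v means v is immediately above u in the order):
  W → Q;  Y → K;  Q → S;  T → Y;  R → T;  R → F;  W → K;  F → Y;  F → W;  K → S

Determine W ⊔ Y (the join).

K

Common upper bounds of {W, Y}: K, S.
The least among these is K.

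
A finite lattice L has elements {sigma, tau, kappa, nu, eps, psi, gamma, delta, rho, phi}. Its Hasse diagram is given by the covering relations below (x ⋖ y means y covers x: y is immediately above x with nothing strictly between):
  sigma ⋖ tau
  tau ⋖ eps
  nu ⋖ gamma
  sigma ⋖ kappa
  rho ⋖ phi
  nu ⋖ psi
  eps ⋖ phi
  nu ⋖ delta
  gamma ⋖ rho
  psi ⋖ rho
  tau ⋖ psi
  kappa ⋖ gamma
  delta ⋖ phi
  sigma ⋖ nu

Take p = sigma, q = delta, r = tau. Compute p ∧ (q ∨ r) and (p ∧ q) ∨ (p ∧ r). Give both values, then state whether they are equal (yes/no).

q ∨ r = phi, so p ∧ (q ∨ r) = sigma ∧ phi = sigma.
p ∧ q = sigma and p ∧ r = sigma, so (p ∧ q) ∨ (p ∧ r) = sigma ∨ sigma = sigma.
Equal: yes.

sigma; sigma; yes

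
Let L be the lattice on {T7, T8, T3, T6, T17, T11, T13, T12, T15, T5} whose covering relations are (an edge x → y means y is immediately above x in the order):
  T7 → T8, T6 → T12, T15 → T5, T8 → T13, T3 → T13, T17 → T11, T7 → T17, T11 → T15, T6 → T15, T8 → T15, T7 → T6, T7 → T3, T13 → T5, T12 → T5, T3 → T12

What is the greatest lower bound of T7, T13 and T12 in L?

Common lower bounds of {T7, T13, T12}: T7.
The greatest among these is T7.

T7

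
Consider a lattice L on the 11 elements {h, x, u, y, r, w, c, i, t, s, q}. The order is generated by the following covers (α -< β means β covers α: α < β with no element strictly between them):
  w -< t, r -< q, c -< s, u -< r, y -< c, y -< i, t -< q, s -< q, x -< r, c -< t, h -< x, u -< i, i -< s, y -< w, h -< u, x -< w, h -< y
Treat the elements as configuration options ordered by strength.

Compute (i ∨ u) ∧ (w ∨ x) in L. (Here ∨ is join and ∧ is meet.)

i ∨ u = i
w ∨ x = w
i ∧ w = y

y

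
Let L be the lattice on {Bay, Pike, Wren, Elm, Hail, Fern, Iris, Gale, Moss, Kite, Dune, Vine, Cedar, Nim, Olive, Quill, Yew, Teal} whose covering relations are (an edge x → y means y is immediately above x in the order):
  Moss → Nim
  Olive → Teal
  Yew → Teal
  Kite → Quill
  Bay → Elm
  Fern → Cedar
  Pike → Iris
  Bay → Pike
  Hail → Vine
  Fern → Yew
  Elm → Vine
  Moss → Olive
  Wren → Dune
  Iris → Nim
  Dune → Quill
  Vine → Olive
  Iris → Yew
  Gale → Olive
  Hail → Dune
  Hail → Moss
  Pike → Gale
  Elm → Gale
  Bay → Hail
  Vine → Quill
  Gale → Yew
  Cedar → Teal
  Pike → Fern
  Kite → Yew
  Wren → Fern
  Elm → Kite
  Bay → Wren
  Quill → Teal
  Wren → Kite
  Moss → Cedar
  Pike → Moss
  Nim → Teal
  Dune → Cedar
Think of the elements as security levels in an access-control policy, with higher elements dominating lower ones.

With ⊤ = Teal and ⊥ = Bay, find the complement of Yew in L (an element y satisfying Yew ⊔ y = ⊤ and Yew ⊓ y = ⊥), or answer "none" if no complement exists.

Hail

Need y with Yew ∨ y = Teal and Yew ∧ y = Bay.
Checking each element gives: Hail.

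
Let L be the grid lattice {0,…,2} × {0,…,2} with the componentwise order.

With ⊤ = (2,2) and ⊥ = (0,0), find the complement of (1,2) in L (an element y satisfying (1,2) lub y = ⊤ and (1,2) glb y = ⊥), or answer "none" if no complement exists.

For every candidate y, either (1,2) ∨ y ≠ (2,2) or (1,2) ∧ y ≠ (0,0); no complement exists.

none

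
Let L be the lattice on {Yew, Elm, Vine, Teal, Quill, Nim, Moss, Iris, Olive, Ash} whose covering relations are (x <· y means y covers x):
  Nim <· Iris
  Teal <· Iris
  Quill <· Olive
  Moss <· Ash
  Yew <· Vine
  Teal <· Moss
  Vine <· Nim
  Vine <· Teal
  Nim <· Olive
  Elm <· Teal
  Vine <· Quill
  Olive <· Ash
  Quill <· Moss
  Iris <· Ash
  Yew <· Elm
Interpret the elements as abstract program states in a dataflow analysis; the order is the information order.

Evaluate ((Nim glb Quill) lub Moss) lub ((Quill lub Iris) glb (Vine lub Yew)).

Nim ∧ Quill = Vine
Vine ∨ Moss = Moss
Quill ∨ Iris = Ash
Vine ∨ Yew = Vine
Ash ∧ Vine = Vine
Moss ∨ Vine = Moss

Moss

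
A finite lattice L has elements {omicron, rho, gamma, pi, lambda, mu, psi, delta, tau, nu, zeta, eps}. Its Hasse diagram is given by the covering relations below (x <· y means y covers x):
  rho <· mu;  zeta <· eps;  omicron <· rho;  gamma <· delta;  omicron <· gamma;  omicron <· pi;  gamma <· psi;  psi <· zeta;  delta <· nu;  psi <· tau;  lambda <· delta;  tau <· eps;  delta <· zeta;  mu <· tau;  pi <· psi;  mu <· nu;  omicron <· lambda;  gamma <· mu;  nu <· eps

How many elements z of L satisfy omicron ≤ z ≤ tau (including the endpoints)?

The interval [omicron, tau] = {gamma, mu, omicron, pi, psi, rho, tau}, which has 7 elements.

7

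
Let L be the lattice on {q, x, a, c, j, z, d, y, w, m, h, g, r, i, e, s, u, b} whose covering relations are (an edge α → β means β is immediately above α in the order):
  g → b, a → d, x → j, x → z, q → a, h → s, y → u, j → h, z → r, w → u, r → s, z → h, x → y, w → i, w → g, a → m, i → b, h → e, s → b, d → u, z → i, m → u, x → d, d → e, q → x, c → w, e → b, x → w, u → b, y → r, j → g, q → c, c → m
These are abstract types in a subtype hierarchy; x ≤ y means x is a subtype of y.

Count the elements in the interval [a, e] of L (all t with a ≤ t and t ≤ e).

The interval [a, e] = {a, d, e}, which has 3 elements.

3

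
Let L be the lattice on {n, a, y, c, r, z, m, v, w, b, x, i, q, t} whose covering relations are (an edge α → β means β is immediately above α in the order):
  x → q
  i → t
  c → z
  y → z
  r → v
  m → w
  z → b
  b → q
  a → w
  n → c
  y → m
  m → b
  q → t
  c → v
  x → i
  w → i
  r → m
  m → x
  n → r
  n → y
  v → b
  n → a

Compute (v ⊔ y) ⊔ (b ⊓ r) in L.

b

v ∨ y = b
b ∧ r = r
b ∨ r = b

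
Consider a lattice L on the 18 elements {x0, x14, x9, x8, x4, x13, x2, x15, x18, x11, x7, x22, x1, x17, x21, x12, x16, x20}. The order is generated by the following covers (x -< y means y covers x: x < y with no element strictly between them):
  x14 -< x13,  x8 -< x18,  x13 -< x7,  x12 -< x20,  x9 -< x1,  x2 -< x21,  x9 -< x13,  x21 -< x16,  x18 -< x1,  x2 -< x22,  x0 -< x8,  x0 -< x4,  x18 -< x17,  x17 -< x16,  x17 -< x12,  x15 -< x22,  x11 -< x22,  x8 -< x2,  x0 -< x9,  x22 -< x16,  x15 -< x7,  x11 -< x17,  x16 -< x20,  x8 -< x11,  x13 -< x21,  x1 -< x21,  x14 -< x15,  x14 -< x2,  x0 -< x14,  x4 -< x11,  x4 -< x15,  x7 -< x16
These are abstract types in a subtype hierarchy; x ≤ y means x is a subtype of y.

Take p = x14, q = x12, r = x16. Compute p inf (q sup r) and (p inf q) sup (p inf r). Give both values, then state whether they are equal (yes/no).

x14; x14; yes

q sup r = x20, so p inf (q sup r) = x14 inf x20 = x14.
p inf q = x0 and p inf r = x14, so (p inf q) sup (p inf r) = x0 sup x14 = x14.
Equal: yes.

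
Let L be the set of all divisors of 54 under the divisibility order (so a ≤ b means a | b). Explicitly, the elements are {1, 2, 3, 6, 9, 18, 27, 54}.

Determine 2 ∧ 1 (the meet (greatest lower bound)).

Common lower bounds of {2, 1}: 1.
The greatest among these is 1.

1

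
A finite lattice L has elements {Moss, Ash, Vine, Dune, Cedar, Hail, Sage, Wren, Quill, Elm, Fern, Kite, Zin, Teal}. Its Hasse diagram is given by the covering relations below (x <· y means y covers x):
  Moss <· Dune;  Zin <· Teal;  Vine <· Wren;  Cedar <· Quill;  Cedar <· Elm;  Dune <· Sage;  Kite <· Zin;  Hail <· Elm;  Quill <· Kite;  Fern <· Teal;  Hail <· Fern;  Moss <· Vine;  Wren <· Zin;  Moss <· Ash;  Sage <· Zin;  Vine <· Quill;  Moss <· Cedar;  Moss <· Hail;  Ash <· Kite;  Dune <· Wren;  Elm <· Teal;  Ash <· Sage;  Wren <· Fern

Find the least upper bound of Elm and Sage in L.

Teal

Common upper bounds of {Elm, Sage}: Teal.
The least among these is Teal.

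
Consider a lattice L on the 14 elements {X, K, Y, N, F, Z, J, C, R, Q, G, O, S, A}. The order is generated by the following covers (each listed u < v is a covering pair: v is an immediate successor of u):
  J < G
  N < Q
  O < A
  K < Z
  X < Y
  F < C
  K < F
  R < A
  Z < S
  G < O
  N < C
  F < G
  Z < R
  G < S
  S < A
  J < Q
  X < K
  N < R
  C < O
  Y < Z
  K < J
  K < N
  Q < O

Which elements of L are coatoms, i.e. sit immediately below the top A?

The coatoms are exactly the elements covered by A: O, R, S.

O, R, S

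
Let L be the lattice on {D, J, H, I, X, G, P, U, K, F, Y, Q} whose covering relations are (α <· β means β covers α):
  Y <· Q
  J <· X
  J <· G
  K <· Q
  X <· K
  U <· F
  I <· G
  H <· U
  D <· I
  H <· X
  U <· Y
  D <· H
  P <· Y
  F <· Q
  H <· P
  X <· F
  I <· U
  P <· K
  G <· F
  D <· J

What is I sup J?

G

Common upper bounds of {I, J}: F, G, Q.
The least among these is G.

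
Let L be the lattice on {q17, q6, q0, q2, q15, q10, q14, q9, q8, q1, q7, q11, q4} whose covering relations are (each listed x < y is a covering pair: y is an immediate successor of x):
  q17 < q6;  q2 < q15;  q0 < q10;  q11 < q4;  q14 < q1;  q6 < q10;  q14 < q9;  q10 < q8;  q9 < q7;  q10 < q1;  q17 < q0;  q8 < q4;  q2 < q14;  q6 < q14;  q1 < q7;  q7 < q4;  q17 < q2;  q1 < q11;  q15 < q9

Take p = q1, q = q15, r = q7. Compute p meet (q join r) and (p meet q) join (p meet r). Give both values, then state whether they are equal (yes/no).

q join r = q7, so p meet (q join r) = q1 meet q7 = q1.
p meet q = q2 and p meet r = q1, so (p meet q) join (p meet r) = q2 join q1 = q1.
Equal: yes.

q1; q1; yes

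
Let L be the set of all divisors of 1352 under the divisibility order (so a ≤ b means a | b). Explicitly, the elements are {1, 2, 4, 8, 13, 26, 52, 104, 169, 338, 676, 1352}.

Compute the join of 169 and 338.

In the divisibility order, the join is the least common multiple: lcm(169, 338) = 338.

338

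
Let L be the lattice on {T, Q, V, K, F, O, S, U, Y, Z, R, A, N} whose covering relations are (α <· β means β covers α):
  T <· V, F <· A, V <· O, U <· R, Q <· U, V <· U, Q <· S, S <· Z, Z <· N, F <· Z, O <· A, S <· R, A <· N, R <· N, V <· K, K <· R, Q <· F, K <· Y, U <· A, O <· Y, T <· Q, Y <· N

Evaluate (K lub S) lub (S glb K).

R

K ∨ S = R
S ∧ K = T
R ∨ T = R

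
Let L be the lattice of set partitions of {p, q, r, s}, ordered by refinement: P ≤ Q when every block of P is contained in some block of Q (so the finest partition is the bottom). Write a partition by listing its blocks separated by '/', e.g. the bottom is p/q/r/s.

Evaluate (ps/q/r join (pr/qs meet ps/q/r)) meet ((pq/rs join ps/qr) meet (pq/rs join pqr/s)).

ps/q/r

pr/qs ∧ ps/q/r = p/q/r/s
ps/q/r ∨ p/q/r/s = ps/q/r
pq/rs ∨ ps/qr = pqrs
pq/rs ∨ pqr/s = pqrs
pqrs ∧ pqrs = pqrs
ps/q/r ∧ pqrs = ps/q/r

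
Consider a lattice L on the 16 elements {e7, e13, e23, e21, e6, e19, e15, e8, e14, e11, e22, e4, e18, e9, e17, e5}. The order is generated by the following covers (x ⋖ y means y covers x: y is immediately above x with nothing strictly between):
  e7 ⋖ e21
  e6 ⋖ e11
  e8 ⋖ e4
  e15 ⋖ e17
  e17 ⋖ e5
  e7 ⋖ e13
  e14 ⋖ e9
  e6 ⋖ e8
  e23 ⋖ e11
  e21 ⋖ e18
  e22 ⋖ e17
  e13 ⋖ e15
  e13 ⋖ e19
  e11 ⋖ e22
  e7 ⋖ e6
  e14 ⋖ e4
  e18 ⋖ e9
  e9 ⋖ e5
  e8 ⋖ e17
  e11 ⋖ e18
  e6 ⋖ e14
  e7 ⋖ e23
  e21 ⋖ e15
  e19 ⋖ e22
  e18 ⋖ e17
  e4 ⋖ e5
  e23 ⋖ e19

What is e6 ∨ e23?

Common upper bounds of {e6, e23}: e11, e17, e18, e22, e5, e9.
The least among these is e11.

e11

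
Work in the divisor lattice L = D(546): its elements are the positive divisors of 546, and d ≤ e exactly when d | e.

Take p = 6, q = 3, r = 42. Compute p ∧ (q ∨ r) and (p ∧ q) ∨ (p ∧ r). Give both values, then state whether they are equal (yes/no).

q ∨ r = 42, so p ∧ (q ∨ r) = 6 ∧ 42 = 6.
p ∧ q = 3 and p ∧ r = 6, so (p ∧ q) ∨ (p ∧ r) = 3 ∨ 6 = 6.
Equal: yes.

6; 6; yes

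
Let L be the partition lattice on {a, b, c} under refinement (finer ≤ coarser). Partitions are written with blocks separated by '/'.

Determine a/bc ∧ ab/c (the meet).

Common lower bounds of {a/bc, ab/c}: a/b/c.
The greatest among these is a/b/c.

a/b/c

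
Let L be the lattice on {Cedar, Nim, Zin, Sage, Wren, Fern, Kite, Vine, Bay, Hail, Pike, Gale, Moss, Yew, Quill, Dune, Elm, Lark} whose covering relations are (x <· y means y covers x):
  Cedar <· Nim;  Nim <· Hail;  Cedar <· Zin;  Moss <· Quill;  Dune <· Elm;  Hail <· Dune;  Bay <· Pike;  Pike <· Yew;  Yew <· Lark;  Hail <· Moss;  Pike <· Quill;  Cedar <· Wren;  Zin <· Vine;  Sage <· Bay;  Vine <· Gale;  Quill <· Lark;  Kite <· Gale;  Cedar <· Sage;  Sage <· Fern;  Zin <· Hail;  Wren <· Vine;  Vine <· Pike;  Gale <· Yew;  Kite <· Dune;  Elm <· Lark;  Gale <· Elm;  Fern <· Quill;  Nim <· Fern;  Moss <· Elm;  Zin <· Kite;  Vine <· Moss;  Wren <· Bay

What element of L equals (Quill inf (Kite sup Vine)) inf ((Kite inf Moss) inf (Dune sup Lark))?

Zin

Kite ∨ Vine = Gale
Quill ∧ Gale = Vine
Kite ∧ Moss = Zin
Dune ∨ Lark = Lark
Zin ∧ Lark = Zin
Vine ∧ Zin = Zin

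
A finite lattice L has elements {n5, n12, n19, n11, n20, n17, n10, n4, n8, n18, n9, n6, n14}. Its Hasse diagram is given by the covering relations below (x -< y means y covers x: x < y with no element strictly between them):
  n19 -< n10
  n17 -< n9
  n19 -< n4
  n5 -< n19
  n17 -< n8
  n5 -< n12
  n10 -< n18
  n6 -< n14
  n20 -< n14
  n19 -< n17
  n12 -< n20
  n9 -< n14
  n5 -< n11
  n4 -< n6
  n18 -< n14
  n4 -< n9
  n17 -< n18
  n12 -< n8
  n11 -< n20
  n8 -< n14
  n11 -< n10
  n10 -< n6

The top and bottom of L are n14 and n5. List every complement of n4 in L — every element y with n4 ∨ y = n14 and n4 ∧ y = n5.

Need y with n4 ∨ y = n14 and n4 ∧ y = n5.
Checking each element gives: n12, n20.

n12, n20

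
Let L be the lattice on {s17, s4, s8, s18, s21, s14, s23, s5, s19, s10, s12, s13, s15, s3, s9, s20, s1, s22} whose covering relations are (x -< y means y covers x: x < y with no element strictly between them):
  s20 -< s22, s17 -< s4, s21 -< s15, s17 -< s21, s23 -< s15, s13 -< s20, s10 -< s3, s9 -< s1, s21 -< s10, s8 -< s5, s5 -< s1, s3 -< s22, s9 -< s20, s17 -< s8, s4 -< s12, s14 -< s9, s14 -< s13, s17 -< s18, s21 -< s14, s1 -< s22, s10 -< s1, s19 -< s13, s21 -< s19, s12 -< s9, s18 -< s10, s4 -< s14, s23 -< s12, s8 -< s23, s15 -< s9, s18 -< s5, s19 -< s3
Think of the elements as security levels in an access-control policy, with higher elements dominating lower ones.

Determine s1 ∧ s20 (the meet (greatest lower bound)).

Common lower bounds of {s1, s20}: s12, s14, s15, s17, s21, s23, s4, s8, s9.
The greatest among these is s9.

s9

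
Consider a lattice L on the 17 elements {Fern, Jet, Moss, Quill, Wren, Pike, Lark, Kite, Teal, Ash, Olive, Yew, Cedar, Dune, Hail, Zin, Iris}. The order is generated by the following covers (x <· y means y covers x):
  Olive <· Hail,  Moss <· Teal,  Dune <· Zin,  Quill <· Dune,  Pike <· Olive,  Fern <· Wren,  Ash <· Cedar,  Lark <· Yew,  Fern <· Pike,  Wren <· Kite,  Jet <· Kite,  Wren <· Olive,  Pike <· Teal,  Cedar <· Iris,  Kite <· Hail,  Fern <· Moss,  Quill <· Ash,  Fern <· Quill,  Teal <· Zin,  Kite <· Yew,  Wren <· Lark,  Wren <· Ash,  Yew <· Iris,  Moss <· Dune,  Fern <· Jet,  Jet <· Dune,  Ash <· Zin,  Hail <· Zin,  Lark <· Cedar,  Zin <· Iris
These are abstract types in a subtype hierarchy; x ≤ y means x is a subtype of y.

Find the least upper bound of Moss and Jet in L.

Dune

Common upper bounds of {Moss, Jet}: Dune, Iris, Zin.
The least among these is Dune.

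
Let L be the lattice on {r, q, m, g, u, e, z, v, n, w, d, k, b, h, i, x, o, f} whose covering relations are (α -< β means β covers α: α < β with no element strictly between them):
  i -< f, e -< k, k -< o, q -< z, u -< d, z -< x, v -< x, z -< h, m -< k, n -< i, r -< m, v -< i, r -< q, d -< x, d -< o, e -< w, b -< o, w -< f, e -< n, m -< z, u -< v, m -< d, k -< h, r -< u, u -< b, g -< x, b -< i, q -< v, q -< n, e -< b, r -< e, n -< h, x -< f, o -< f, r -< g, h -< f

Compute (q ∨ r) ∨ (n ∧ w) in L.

n

q ∨ r = q
n ∧ w = e
q ∨ e = n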